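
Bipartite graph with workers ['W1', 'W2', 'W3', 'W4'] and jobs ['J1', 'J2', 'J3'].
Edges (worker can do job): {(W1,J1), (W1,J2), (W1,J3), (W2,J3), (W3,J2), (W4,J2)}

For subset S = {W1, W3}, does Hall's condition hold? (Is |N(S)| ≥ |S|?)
Yes: |N(S)| = 3, |S| = 2

Subset S = {W1, W3}
Neighbors N(S) = {J1, J2, J3}

|N(S)| = 3, |S| = 2
Hall's condition: |N(S)| ≥ |S| is satisfied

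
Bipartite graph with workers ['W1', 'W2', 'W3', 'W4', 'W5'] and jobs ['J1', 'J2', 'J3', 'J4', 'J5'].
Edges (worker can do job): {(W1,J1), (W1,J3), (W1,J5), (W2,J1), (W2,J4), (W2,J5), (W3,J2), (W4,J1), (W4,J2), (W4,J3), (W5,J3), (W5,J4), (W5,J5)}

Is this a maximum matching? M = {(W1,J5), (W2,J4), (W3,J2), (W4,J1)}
No, size 4 is not maximum

Proposed matching has size 4.
Maximum matching size for this graph: 5.

This is NOT maximum - can be improved to size 5.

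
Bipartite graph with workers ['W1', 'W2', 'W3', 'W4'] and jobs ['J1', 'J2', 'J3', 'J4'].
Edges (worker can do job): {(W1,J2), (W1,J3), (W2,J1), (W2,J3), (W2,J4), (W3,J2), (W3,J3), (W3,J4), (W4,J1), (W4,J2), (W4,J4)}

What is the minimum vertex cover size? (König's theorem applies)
Minimum vertex cover size = 4

By König's theorem: in bipartite graphs,
min vertex cover = max matching = 4

Maximum matching has size 4, so minimum vertex cover also has size 4.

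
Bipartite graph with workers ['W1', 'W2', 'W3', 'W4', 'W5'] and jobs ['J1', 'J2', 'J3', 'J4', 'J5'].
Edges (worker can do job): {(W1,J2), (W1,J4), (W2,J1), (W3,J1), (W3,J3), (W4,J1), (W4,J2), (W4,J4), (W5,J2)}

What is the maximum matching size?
Maximum matching size = 4

Maximum matching: {(W2,J1), (W3,J3), (W4,J4), (W5,J2)}
Size: 4

This assigns 4 workers to 4 distinct jobs.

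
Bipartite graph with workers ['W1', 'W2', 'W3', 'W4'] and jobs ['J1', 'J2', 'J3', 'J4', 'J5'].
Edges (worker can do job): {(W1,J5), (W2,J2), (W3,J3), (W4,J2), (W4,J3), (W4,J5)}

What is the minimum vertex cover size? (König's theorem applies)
Minimum vertex cover size = 3

By König's theorem: in bipartite graphs,
min vertex cover = max matching = 3

Maximum matching has size 3, so minimum vertex cover also has size 3.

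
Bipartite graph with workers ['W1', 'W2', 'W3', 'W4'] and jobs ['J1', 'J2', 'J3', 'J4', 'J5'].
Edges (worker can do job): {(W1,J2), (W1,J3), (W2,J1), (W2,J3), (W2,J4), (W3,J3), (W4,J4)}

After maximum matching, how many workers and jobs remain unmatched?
Unmatched: 0 workers, 1 jobs

Maximum matching size: 4
Workers: 4 total, 4 matched, 0 unmatched
Jobs: 5 total, 4 matched, 1 unmatched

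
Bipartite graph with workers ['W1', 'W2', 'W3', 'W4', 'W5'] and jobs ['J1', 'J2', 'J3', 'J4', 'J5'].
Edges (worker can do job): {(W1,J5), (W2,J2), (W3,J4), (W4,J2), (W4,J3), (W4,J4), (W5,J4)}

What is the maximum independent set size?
Maximum independent set = 6

By König's theorem:
- Min vertex cover = Max matching = 4
- Max independent set = Total vertices - Min vertex cover
- Max independent set = 10 - 4 = 6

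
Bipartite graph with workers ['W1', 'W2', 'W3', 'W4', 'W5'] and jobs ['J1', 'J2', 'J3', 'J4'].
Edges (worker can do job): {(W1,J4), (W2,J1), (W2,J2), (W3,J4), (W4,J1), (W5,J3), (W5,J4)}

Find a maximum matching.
Matching: {(W2,J2), (W3,J4), (W4,J1), (W5,J3)}

Maximum matching (size 4):
  W2 → J2
  W3 → J4
  W4 → J1
  W5 → J3

Each worker is assigned to at most one job, and each job to at most one worker.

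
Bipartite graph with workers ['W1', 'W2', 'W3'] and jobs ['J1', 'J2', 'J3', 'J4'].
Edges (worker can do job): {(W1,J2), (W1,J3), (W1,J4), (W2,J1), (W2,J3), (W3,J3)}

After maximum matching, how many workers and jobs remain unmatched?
Unmatched: 0 workers, 1 jobs

Maximum matching size: 3
Workers: 3 total, 3 matched, 0 unmatched
Jobs: 4 total, 3 matched, 1 unmatched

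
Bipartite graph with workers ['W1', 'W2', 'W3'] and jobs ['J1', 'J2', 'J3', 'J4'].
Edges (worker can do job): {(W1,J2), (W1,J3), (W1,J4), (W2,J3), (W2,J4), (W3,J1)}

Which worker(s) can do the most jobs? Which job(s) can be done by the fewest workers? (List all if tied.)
Most versatile: W1 (3 jobs); Least covered: J1, J2 (1 workers)

Worker degrees (jobs they can do): W1:3, W2:2, W3:1
Job degrees (workers who can do it): J1:1, J2:1, J3:2, J4:2

Maximum worker degree is 3, achieved by: W1
Minimum job degree is 1, achieved by: J1, J2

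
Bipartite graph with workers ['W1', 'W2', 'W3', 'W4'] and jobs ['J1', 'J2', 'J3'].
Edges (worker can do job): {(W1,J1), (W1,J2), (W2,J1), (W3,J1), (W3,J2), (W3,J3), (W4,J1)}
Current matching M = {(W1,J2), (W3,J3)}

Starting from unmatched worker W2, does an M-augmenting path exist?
Yes: W2 → J1

An M-augmenting path alternates non-matching / matching edges, starting and ending at unmatched vertices.
Path: W2 → J1
(J1 is unmatched in M, so the path is augmenting.)
Flipping edges along this path would increase |M| from 2 to 3.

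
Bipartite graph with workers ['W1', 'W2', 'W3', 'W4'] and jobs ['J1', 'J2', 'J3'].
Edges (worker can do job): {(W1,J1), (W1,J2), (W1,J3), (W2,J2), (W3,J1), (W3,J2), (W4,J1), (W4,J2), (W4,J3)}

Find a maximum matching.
Matching: {(W1,J3), (W3,J1), (W4,J2)}

Maximum matching (size 3):
  W1 → J3
  W3 → J1
  W4 → J2

Each worker is assigned to at most one job, and each job to at most one worker.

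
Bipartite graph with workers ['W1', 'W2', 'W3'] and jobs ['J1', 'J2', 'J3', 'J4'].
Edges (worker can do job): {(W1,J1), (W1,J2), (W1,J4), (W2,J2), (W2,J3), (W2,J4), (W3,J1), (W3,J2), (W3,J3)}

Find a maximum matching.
Matching: {(W1,J4), (W2,J2), (W3,J1)}

Maximum matching (size 3):
  W1 → J4
  W2 → J2
  W3 → J1

Each worker is assigned to at most one job, and each job to at most one worker.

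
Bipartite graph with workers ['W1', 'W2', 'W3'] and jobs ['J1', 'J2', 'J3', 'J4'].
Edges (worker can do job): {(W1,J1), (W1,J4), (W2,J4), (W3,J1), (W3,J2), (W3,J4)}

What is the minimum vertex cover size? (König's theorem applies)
Minimum vertex cover size = 3

By König's theorem: in bipartite graphs,
min vertex cover = max matching = 3

Maximum matching has size 3, so minimum vertex cover also has size 3.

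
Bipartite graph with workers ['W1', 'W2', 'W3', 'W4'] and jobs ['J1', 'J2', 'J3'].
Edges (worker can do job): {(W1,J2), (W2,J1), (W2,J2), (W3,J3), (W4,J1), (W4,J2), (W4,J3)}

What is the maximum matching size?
Maximum matching size = 3

Maximum matching: {(W1,J2), (W2,J1), (W4,J3)}
Size: 3

This assigns 3 workers to 3 distinct jobs.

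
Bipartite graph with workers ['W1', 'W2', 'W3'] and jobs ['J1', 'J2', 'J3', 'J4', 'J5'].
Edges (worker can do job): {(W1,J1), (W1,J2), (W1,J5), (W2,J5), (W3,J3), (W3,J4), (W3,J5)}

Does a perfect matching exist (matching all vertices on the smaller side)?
Yes, perfect matching exists (size 3)

Perfect matching: {(W1,J2), (W2,J5), (W3,J4)}
All 3 vertices on the smaller side are matched.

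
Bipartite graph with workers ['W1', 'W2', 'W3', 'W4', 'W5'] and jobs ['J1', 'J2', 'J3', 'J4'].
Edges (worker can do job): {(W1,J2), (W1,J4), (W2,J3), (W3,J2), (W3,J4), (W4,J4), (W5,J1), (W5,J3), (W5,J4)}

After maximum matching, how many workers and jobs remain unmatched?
Unmatched: 1 workers, 0 jobs

Maximum matching size: 4
Workers: 5 total, 4 matched, 1 unmatched
Jobs: 4 total, 4 matched, 0 unmatched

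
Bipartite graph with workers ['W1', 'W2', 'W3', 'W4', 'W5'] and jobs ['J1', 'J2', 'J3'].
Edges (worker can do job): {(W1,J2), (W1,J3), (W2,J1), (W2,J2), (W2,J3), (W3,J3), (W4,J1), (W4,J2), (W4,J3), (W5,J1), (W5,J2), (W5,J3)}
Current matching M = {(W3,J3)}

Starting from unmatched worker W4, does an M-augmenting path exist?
Yes: W4 → J2

An M-augmenting path alternates non-matching / matching edges, starting and ending at unmatched vertices.
Path: W4 → J2
(J2 is unmatched in M, so the path is augmenting.)
Flipping edges along this path would increase |M| from 1 to 2.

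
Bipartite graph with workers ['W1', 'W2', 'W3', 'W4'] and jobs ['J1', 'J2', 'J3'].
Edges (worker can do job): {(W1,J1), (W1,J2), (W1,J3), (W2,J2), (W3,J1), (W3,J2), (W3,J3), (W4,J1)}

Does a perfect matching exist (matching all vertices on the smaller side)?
Yes, perfect matching exists (size 3)

Perfect matching: {(W1,J2), (W3,J3), (W4,J1)}
All 3 vertices on the smaller side are matched.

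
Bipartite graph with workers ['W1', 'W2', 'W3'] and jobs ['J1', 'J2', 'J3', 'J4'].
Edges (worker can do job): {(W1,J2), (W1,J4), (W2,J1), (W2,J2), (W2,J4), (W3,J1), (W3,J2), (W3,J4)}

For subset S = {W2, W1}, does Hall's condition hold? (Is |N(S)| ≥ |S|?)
Yes: |N(S)| = 3, |S| = 2

Subset S = {W2, W1}
Neighbors N(S) = {J1, J2, J4}

|N(S)| = 3, |S| = 2
Hall's condition: |N(S)| ≥ |S| is satisfied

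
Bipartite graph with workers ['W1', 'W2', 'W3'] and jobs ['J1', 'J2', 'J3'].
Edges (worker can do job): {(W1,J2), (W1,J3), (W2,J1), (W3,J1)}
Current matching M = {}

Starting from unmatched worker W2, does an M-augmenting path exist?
Yes: W2 → J1

An M-augmenting path alternates non-matching / matching edges, starting and ending at unmatched vertices.
Path: W2 → J1
(J1 is unmatched in M, so the path is augmenting.)
Flipping edges along this path would increase |M| from 0 to 1.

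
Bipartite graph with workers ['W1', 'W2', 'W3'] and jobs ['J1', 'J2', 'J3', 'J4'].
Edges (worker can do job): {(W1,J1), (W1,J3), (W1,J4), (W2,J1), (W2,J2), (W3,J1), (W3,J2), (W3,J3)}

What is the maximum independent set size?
Maximum independent set = 4

By König's theorem:
- Min vertex cover = Max matching = 3
- Max independent set = Total vertices - Min vertex cover
- Max independent set = 7 - 3 = 4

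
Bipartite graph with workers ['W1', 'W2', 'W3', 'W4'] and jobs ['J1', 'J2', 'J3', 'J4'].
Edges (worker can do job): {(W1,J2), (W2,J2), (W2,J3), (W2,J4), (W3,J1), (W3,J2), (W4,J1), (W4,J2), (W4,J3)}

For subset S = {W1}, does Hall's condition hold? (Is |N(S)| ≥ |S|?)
Yes: |N(S)| = 1, |S| = 1

Subset S = {W1}
Neighbors N(S) = {J2}

|N(S)| = 1, |S| = 1
Hall's condition: |N(S)| ≥ |S| is satisfied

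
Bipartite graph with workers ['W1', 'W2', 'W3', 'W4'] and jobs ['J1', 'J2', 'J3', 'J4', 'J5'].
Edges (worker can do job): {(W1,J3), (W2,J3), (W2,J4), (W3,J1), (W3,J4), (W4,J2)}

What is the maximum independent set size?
Maximum independent set = 5

By König's theorem:
- Min vertex cover = Max matching = 4
- Max independent set = Total vertices - Min vertex cover
- Max independent set = 9 - 4 = 5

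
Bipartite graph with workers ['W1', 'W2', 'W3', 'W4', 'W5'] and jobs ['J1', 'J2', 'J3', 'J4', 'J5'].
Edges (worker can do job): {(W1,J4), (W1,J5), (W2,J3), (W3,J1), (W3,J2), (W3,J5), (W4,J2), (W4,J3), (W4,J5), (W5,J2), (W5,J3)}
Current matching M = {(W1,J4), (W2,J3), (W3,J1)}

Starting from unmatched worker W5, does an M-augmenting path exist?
Yes: W5 → J2

An M-augmenting path alternates non-matching / matching edges, starting and ending at unmatched vertices.
Path: W5 → J2
(J2 is unmatched in M, so the path is augmenting.)
Flipping edges along this path would increase |M| from 3 to 4.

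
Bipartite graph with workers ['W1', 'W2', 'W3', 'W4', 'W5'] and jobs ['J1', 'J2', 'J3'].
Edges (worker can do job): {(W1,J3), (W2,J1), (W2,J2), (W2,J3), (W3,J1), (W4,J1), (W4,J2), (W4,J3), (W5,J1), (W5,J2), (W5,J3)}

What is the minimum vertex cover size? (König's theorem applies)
Minimum vertex cover size = 3

By König's theorem: in bipartite graphs,
min vertex cover = max matching = 3

Maximum matching has size 3, so minimum vertex cover also has size 3.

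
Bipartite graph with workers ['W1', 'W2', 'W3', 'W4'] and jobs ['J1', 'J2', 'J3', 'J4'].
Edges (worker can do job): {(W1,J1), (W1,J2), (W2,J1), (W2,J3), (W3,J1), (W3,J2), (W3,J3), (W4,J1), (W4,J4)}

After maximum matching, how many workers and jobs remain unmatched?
Unmatched: 0 workers, 0 jobs

Maximum matching size: 4
Workers: 4 total, 4 matched, 0 unmatched
Jobs: 4 total, 4 matched, 0 unmatched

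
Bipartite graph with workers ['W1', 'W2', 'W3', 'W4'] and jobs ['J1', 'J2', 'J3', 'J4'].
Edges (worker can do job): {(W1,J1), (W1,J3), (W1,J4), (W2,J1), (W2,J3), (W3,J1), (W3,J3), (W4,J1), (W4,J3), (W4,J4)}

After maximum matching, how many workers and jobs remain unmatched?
Unmatched: 1 workers, 1 jobs

Maximum matching size: 3
Workers: 4 total, 3 matched, 1 unmatched
Jobs: 4 total, 3 matched, 1 unmatched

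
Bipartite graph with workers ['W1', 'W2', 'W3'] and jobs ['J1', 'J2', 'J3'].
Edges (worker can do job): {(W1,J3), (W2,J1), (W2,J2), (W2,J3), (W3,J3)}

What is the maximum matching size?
Maximum matching size = 2

Maximum matching: {(W2,J2), (W3,J3)}
Size: 2

This assigns 2 workers to 2 distinct jobs.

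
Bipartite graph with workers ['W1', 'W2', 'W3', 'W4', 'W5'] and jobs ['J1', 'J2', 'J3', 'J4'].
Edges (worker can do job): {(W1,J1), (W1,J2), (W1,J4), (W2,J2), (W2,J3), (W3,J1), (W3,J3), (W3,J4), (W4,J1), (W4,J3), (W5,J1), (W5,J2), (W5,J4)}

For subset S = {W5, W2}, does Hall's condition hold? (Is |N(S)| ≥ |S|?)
Yes: |N(S)| = 4, |S| = 2

Subset S = {W5, W2}
Neighbors N(S) = {J1, J2, J3, J4}

|N(S)| = 4, |S| = 2
Hall's condition: |N(S)| ≥ |S| is satisfied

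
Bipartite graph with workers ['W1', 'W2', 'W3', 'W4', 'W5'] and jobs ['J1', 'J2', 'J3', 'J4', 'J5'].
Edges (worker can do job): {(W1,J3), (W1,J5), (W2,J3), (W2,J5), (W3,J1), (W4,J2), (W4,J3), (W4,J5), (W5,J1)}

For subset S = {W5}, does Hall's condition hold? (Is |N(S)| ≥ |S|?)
Yes: |N(S)| = 1, |S| = 1

Subset S = {W5}
Neighbors N(S) = {J1}

|N(S)| = 1, |S| = 1
Hall's condition: |N(S)| ≥ |S| is satisfied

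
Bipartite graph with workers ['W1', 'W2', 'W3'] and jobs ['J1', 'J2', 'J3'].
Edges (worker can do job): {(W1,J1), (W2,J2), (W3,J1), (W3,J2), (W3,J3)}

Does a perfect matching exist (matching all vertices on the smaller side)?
Yes, perfect matching exists (size 3)

Perfect matching: {(W1,J1), (W2,J2), (W3,J3)}
All 3 vertices on the smaller side are matched.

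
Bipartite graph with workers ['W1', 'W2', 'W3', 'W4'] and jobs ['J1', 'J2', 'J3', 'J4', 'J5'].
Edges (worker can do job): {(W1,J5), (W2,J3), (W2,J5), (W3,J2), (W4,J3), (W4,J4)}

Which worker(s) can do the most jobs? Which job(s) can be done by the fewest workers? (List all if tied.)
Most versatile: W2, W4 (2 jobs); Least covered: J1 (0 workers)

Worker degrees (jobs they can do): W1:1, W2:2, W3:1, W4:2
Job degrees (workers who can do it): J1:0, J2:1, J3:2, J4:1, J5:2

Maximum worker degree is 2, achieved by: W2, W4
Minimum job degree is 0, achieved by: J1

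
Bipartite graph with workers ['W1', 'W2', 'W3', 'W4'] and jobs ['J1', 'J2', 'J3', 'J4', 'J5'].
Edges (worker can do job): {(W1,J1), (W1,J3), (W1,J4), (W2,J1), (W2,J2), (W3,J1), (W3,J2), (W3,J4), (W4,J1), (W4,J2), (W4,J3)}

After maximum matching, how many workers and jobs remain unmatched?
Unmatched: 0 workers, 1 jobs

Maximum matching size: 4
Workers: 4 total, 4 matched, 0 unmatched
Jobs: 5 total, 4 matched, 1 unmatched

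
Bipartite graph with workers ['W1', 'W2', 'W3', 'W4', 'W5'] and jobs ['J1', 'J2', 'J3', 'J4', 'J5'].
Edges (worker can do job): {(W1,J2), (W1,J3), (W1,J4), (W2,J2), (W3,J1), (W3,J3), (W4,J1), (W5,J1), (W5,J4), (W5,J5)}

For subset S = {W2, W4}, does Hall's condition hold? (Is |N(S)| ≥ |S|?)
Yes: |N(S)| = 2, |S| = 2

Subset S = {W2, W4}
Neighbors N(S) = {J1, J2}

|N(S)| = 2, |S| = 2
Hall's condition: |N(S)| ≥ |S| is satisfied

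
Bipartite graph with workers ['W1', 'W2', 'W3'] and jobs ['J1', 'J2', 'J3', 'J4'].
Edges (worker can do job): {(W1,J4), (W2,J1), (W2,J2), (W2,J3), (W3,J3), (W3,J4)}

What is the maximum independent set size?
Maximum independent set = 4

By König's theorem:
- Min vertex cover = Max matching = 3
- Max independent set = Total vertices - Min vertex cover
- Max independent set = 7 - 3 = 4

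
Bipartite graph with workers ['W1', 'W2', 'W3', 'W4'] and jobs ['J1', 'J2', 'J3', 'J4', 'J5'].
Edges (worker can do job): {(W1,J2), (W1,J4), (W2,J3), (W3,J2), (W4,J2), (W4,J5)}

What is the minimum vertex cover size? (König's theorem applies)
Minimum vertex cover size = 4

By König's theorem: in bipartite graphs,
min vertex cover = max matching = 4

Maximum matching has size 4, so minimum vertex cover also has size 4.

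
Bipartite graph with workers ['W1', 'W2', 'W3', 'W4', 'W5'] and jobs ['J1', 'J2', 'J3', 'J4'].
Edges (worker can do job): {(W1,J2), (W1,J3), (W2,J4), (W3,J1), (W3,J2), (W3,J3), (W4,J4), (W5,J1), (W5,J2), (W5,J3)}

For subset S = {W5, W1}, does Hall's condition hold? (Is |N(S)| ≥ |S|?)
Yes: |N(S)| = 3, |S| = 2

Subset S = {W5, W1}
Neighbors N(S) = {J1, J2, J3}

|N(S)| = 3, |S| = 2
Hall's condition: |N(S)| ≥ |S| is satisfied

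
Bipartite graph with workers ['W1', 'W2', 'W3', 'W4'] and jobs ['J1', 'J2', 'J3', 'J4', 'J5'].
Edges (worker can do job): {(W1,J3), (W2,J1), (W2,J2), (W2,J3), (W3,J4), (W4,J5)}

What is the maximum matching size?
Maximum matching size = 4

Maximum matching: {(W1,J3), (W2,J2), (W3,J4), (W4,J5)}
Size: 4

This assigns 4 workers to 4 distinct jobs.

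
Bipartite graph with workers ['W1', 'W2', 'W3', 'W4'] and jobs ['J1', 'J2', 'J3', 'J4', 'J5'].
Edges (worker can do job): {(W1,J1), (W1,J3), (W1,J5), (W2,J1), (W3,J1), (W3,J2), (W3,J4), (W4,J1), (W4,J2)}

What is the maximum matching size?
Maximum matching size = 4

Maximum matching: {(W1,J5), (W2,J1), (W3,J4), (W4,J2)}
Size: 4

This assigns 4 workers to 4 distinct jobs.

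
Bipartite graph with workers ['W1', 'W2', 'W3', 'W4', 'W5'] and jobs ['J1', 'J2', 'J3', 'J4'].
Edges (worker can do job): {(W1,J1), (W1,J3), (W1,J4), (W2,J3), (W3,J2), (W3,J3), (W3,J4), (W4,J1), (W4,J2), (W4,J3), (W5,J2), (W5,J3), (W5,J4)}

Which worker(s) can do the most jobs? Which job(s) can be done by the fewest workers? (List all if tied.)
Most versatile: W1, W3, W4, W5 (3 jobs); Least covered: J1 (2 workers)

Worker degrees (jobs they can do): W1:3, W2:1, W3:3, W4:3, W5:3
Job degrees (workers who can do it): J1:2, J2:3, J3:5, J4:3

Maximum worker degree is 3, achieved by: W1, W3, W4, W5
Minimum job degree is 2, achieved by: J1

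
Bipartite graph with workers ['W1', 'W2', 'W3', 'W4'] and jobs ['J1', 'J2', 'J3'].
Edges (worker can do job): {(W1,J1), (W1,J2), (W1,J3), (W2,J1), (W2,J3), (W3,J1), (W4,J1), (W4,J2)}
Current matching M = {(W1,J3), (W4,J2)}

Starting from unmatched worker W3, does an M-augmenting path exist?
Yes: W3 → J1

An M-augmenting path alternates non-matching / matching edges, starting and ending at unmatched vertices.
Path: W3 → J1
(J1 is unmatched in M, so the path is augmenting.)
Flipping edges along this path would increase |M| from 2 to 3.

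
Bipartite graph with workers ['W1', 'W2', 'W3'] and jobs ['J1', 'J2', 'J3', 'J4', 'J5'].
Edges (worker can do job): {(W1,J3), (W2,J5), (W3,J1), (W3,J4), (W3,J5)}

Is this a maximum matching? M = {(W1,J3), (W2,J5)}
No, size 2 is not maximum

Proposed matching has size 2.
Maximum matching size for this graph: 3.

This is NOT maximum - can be improved to size 3.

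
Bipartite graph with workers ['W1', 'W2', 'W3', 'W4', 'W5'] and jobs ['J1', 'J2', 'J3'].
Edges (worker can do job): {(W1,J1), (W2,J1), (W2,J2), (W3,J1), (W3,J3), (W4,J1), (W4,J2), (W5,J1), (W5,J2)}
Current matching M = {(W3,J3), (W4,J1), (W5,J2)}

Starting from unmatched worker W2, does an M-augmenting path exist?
No augmenting path from W2

Alternating search from W2 reaches jobs: {J1, J2}.
Every reachable job is already matched in M, and following those matched edges back to workers exposes no further unvisited jobs.
No M-augmenting path from W2 exists.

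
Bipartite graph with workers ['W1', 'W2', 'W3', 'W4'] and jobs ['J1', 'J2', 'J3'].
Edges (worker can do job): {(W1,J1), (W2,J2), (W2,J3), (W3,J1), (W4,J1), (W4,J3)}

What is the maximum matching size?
Maximum matching size = 3

Maximum matching: {(W2,J2), (W3,J1), (W4,J3)}
Size: 3

This assigns 3 workers to 3 distinct jobs.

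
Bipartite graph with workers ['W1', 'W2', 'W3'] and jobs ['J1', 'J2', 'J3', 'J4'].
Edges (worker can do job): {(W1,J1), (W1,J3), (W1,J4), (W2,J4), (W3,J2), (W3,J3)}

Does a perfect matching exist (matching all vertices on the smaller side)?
Yes, perfect matching exists (size 3)

Perfect matching: {(W1,J1), (W2,J4), (W3,J2)}
All 3 vertices on the smaller side are matched.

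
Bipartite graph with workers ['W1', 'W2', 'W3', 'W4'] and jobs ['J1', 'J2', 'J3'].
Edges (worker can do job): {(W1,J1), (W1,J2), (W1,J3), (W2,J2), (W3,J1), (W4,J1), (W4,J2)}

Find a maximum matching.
Matching: {(W1,J3), (W2,J2), (W4,J1)}

Maximum matching (size 3):
  W1 → J3
  W2 → J2
  W4 → J1

Each worker is assigned to at most one job, and each job to at most one worker.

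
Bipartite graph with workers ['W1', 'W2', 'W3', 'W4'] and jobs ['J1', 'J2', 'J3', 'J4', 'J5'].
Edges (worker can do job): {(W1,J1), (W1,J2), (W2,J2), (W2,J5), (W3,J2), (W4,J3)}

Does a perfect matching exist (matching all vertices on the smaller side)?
Yes, perfect matching exists (size 4)

Perfect matching: {(W1,J1), (W2,J5), (W3,J2), (W4,J3)}
All 4 vertices on the smaller side are matched.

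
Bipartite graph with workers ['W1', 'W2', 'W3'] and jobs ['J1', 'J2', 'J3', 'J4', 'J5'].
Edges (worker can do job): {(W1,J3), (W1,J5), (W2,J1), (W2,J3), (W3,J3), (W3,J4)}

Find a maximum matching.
Matching: {(W1,J3), (W2,J1), (W3,J4)}

Maximum matching (size 3):
  W1 → J3
  W2 → J1
  W3 → J4

Each worker is assigned to at most one job, and each job to at most one worker.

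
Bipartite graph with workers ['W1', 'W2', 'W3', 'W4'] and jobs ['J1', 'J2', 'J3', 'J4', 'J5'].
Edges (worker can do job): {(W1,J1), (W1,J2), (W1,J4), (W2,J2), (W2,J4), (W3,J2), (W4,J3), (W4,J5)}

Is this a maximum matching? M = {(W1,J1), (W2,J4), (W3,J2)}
No, size 3 is not maximum

Proposed matching has size 3.
Maximum matching size for this graph: 4.

This is NOT maximum - can be improved to size 4.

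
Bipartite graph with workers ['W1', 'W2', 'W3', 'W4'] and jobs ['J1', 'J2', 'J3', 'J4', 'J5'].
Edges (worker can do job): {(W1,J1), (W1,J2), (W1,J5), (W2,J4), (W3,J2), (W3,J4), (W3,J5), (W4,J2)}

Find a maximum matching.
Matching: {(W1,J1), (W2,J4), (W3,J5), (W4,J2)}

Maximum matching (size 4):
  W1 → J1
  W2 → J4
  W3 → J5
  W4 → J2

Each worker is assigned to at most one job, and each job to at most one worker.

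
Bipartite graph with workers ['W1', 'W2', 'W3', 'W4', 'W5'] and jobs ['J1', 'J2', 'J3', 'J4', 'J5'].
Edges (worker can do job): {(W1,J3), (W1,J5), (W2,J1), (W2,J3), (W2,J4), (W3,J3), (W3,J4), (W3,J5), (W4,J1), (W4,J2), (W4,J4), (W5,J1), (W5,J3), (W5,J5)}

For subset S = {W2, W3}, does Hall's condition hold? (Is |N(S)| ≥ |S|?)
Yes: |N(S)| = 4, |S| = 2

Subset S = {W2, W3}
Neighbors N(S) = {J1, J3, J4, J5}

|N(S)| = 4, |S| = 2
Hall's condition: |N(S)| ≥ |S| is satisfied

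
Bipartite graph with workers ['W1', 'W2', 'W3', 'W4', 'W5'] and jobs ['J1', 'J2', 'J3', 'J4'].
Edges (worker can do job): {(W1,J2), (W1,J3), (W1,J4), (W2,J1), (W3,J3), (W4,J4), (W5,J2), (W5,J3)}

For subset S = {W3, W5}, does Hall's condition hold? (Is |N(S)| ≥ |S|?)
Yes: |N(S)| = 2, |S| = 2

Subset S = {W3, W5}
Neighbors N(S) = {J2, J3}

|N(S)| = 2, |S| = 2
Hall's condition: |N(S)| ≥ |S| is satisfied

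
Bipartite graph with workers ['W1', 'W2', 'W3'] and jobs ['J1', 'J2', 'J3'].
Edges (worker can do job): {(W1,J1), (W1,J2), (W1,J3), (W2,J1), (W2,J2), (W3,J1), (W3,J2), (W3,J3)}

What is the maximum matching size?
Maximum matching size = 3

Maximum matching: {(W1,J3), (W2,J2), (W3,J1)}
Size: 3

This assigns 3 workers to 3 distinct jobs.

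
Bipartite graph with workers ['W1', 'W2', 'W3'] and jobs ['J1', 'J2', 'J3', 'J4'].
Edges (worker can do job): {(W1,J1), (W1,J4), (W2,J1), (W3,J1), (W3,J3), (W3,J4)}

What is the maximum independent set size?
Maximum independent set = 4

By König's theorem:
- Min vertex cover = Max matching = 3
- Max independent set = Total vertices - Min vertex cover
- Max independent set = 7 - 3 = 4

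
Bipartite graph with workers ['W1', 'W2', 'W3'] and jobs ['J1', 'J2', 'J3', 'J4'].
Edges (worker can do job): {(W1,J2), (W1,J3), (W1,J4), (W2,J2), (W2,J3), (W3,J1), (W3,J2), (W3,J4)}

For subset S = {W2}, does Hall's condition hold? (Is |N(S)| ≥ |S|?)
Yes: |N(S)| = 2, |S| = 1

Subset S = {W2}
Neighbors N(S) = {J2, J3}

|N(S)| = 2, |S| = 1
Hall's condition: |N(S)| ≥ |S| is satisfied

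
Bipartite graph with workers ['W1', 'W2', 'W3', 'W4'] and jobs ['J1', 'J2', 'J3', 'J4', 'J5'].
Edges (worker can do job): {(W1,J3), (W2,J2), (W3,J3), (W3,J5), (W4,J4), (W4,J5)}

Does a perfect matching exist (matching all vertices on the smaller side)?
Yes, perfect matching exists (size 4)

Perfect matching: {(W1,J3), (W2,J2), (W3,J5), (W4,J4)}
All 4 vertices on the smaller side are matched.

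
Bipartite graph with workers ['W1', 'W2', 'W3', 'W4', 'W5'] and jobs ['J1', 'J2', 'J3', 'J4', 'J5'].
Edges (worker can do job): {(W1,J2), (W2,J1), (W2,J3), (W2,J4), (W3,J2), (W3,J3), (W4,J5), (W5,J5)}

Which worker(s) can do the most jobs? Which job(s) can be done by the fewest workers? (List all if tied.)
Most versatile: W2 (3 jobs); Least covered: J1, J4 (1 workers)

Worker degrees (jobs they can do): W1:1, W2:3, W3:2, W4:1, W5:1
Job degrees (workers who can do it): J1:1, J2:2, J3:2, J4:1, J5:2

Maximum worker degree is 3, achieved by: W2
Minimum job degree is 1, achieved by: J1, J4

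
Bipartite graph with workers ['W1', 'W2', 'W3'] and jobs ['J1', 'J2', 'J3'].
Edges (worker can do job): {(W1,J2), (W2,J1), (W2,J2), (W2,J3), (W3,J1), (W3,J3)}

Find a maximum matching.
Matching: {(W1,J2), (W2,J1), (W3,J3)}

Maximum matching (size 3):
  W1 → J2
  W2 → J1
  W3 → J3

Each worker is assigned to at most one job, and each job to at most one worker.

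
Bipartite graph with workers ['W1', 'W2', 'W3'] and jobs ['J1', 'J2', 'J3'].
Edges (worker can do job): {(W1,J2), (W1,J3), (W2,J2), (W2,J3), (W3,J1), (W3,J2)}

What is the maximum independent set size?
Maximum independent set = 3

By König's theorem:
- Min vertex cover = Max matching = 3
- Max independent set = Total vertices - Min vertex cover
- Max independent set = 6 - 3 = 3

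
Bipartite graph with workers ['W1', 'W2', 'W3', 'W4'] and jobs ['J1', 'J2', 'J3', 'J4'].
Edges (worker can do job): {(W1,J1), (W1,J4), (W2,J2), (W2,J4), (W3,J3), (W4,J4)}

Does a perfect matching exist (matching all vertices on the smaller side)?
Yes, perfect matching exists (size 4)

Perfect matching: {(W1,J1), (W2,J2), (W3,J3), (W4,J4)}
All 4 vertices on the smaller side are matched.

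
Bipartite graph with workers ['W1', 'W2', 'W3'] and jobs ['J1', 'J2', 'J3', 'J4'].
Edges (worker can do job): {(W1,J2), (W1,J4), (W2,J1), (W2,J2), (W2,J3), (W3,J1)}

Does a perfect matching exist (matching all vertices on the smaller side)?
Yes, perfect matching exists (size 3)

Perfect matching: {(W1,J4), (W2,J2), (W3,J1)}
All 3 vertices on the smaller side are matched.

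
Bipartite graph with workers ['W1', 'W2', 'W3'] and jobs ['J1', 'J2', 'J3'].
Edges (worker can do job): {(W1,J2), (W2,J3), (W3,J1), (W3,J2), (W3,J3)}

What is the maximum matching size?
Maximum matching size = 3

Maximum matching: {(W1,J2), (W2,J3), (W3,J1)}
Size: 3

This assigns 3 workers to 3 distinct jobs.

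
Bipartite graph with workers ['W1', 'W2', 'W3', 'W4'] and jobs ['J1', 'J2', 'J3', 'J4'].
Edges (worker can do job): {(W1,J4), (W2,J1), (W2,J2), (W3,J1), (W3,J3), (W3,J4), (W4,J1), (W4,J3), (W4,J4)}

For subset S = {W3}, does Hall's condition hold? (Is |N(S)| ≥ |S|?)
Yes: |N(S)| = 3, |S| = 1

Subset S = {W3}
Neighbors N(S) = {J1, J3, J4}

|N(S)| = 3, |S| = 1
Hall's condition: |N(S)| ≥ |S| is satisfied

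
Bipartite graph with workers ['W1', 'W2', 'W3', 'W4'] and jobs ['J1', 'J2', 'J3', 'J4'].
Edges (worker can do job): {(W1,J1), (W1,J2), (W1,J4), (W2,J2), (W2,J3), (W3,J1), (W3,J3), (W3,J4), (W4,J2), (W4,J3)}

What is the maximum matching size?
Maximum matching size = 4

Maximum matching: {(W1,J4), (W2,J2), (W3,J1), (W4,J3)}
Size: 4

This assigns 4 workers to 4 distinct jobs.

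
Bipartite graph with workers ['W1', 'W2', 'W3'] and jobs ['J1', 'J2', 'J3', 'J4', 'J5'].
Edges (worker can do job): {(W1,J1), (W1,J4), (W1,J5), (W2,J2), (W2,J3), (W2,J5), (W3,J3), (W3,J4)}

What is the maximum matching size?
Maximum matching size = 3

Maximum matching: {(W1,J5), (W2,J2), (W3,J4)}
Size: 3

This assigns 3 workers to 3 distinct jobs.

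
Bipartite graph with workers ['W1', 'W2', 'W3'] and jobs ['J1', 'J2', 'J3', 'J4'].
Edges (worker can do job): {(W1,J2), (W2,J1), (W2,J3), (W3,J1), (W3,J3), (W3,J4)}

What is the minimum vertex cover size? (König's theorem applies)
Minimum vertex cover size = 3

By König's theorem: in bipartite graphs,
min vertex cover = max matching = 3

Maximum matching has size 3, so minimum vertex cover also has size 3.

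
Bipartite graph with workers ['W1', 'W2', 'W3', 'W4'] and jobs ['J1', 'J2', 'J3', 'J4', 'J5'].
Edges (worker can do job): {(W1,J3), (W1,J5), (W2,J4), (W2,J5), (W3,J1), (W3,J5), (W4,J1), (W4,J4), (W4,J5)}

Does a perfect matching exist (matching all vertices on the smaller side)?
Yes, perfect matching exists (size 4)

Perfect matching: {(W1,J3), (W2,J4), (W3,J5), (W4,J1)}
All 4 vertices on the smaller side are matched.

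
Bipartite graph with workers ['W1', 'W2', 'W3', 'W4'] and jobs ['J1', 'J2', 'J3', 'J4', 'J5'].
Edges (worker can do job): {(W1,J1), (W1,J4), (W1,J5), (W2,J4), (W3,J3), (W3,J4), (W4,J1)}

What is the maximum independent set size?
Maximum independent set = 5

By König's theorem:
- Min vertex cover = Max matching = 4
- Max independent set = Total vertices - Min vertex cover
- Max independent set = 9 - 4 = 5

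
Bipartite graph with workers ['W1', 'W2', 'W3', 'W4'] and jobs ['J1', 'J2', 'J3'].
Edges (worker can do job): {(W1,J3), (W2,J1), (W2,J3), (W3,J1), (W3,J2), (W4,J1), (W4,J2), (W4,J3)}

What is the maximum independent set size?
Maximum independent set = 4

By König's theorem:
- Min vertex cover = Max matching = 3
- Max independent set = Total vertices - Min vertex cover
- Max independent set = 7 - 3 = 4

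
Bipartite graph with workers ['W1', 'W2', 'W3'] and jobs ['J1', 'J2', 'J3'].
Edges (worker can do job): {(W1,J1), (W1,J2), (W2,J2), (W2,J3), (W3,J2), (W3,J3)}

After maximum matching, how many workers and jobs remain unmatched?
Unmatched: 0 workers, 0 jobs

Maximum matching size: 3
Workers: 3 total, 3 matched, 0 unmatched
Jobs: 3 total, 3 matched, 0 unmatched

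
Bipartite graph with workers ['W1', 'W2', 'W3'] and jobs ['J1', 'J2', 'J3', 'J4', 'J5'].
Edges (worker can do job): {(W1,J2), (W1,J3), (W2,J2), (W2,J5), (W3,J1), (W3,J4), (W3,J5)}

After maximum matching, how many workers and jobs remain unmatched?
Unmatched: 0 workers, 2 jobs

Maximum matching size: 3
Workers: 3 total, 3 matched, 0 unmatched
Jobs: 5 total, 3 matched, 2 unmatched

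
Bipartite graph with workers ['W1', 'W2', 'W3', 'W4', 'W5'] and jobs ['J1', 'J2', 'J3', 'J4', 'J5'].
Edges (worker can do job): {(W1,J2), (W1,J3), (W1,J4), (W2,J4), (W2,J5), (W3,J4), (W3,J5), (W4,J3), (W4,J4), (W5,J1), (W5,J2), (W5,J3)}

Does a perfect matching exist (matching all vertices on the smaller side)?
Yes, perfect matching exists (size 5)

Perfect matching: {(W1,J2), (W2,J5), (W3,J4), (W4,J3), (W5,J1)}
All 5 vertices on the smaller side are matched.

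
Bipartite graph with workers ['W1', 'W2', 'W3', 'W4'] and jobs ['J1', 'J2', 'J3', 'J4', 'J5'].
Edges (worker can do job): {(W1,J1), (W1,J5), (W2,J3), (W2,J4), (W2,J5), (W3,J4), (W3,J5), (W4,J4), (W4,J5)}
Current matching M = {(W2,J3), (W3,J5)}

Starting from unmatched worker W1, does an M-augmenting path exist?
Yes: W1 → J1

An M-augmenting path alternates non-matching / matching edges, starting and ending at unmatched vertices.
Path: W1 → J1
(J1 is unmatched in M, so the path is augmenting.)
Flipping edges along this path would increase |M| from 2 to 3.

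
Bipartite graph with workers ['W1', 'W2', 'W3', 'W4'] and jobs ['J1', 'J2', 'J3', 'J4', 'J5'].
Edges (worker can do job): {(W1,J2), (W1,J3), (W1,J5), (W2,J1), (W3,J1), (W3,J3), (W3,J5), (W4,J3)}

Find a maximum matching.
Matching: {(W1,J2), (W2,J1), (W3,J5), (W4,J3)}

Maximum matching (size 4):
  W1 → J2
  W2 → J1
  W3 → J5
  W4 → J3

Each worker is assigned to at most one job, and each job to at most one worker.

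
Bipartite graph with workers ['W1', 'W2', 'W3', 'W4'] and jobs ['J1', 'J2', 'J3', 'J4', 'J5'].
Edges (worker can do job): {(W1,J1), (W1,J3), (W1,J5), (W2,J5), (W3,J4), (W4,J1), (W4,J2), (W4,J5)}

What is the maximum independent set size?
Maximum independent set = 5

By König's theorem:
- Min vertex cover = Max matching = 4
- Max independent set = Total vertices - Min vertex cover
- Max independent set = 9 - 4 = 5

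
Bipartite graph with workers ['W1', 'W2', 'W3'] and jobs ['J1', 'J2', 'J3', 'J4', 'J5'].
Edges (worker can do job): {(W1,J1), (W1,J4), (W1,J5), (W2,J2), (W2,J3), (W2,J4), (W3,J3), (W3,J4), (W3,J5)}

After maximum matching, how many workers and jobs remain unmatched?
Unmatched: 0 workers, 2 jobs

Maximum matching size: 3
Workers: 3 total, 3 matched, 0 unmatched
Jobs: 5 total, 3 matched, 2 unmatched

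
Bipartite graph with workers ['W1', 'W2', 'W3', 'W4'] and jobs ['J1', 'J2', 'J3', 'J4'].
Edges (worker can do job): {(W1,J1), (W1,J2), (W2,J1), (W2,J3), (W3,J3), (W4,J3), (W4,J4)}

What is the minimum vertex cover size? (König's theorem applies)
Minimum vertex cover size = 4

By König's theorem: in bipartite graphs,
min vertex cover = max matching = 4

Maximum matching has size 4, so minimum vertex cover also has size 4.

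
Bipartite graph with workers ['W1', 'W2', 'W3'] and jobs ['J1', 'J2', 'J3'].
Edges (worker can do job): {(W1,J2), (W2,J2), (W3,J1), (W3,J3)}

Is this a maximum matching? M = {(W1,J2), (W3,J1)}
Yes, size 2 is maximum

Proposed matching has size 2.
Maximum matching size for this graph: 2.

This is a maximum matching.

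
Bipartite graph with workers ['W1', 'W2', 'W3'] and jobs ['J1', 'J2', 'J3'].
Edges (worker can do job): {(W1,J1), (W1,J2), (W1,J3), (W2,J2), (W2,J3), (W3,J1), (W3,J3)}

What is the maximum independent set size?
Maximum independent set = 3

By König's theorem:
- Min vertex cover = Max matching = 3
- Max independent set = Total vertices - Min vertex cover
- Max independent set = 6 - 3 = 3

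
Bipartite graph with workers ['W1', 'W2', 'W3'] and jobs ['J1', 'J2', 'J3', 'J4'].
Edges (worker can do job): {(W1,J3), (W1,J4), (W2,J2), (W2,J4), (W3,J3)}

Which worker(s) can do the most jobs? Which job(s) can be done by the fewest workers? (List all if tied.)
Most versatile: W1, W2 (2 jobs); Least covered: J1 (0 workers)

Worker degrees (jobs they can do): W1:2, W2:2, W3:1
Job degrees (workers who can do it): J1:0, J2:1, J3:2, J4:2

Maximum worker degree is 2, achieved by: W1, W2
Minimum job degree is 0, achieved by: J1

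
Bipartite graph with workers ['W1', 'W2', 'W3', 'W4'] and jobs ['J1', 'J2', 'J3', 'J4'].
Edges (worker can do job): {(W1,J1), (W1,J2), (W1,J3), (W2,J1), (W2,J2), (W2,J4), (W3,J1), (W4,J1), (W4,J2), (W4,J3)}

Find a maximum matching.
Matching: {(W1,J3), (W2,J4), (W3,J1), (W4,J2)}

Maximum matching (size 4):
  W1 → J3
  W2 → J4
  W3 → J1
  W4 → J2

Each worker is assigned to at most one job, and each job to at most one worker.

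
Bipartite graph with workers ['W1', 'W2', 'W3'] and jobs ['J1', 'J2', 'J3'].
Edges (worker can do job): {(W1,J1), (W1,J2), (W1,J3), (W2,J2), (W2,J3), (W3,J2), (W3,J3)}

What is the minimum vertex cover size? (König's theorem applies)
Minimum vertex cover size = 3

By König's theorem: in bipartite graphs,
min vertex cover = max matching = 3

Maximum matching has size 3, so minimum vertex cover also has size 3.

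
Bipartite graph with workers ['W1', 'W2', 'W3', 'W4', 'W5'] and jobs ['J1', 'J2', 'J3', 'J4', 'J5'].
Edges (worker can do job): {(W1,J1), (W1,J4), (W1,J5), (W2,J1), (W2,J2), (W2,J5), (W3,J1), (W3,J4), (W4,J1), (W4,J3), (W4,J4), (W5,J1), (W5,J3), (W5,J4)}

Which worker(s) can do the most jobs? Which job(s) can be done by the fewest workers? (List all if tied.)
Most versatile: W1, W2, W4, W5 (3 jobs); Least covered: J2 (1 workers)

Worker degrees (jobs they can do): W1:3, W2:3, W3:2, W4:3, W5:3
Job degrees (workers who can do it): J1:5, J2:1, J3:2, J4:4, J5:2

Maximum worker degree is 3, achieved by: W1, W2, W4, W5
Minimum job degree is 1, achieved by: J2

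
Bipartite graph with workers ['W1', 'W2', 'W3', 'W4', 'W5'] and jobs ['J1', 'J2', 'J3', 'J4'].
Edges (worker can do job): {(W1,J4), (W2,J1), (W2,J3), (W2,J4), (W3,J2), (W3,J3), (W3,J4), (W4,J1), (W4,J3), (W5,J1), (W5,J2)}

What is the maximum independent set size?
Maximum independent set = 5

By König's theorem:
- Min vertex cover = Max matching = 4
- Max independent set = Total vertices - Min vertex cover
- Max independent set = 9 - 4 = 5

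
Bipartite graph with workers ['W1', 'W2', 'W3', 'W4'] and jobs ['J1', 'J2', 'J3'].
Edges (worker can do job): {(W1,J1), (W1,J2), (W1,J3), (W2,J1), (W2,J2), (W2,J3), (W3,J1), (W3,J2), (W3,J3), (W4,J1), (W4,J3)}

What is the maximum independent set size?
Maximum independent set = 4

By König's theorem:
- Min vertex cover = Max matching = 3
- Max independent set = Total vertices - Min vertex cover
- Max independent set = 7 - 3 = 4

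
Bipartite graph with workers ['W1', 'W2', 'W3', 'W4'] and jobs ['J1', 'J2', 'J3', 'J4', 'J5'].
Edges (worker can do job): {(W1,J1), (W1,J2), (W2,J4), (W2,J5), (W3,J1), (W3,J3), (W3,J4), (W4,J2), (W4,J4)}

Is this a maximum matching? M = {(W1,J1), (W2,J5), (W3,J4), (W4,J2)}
Yes, size 4 is maximum

Proposed matching has size 4.
Maximum matching size for this graph: 4.

This is a maximum matching.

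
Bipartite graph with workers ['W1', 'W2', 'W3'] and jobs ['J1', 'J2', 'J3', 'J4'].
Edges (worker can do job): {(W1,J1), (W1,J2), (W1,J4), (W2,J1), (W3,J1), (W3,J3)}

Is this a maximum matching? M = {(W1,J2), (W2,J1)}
No, size 2 is not maximum

Proposed matching has size 2.
Maximum matching size for this graph: 3.

This is NOT maximum - can be improved to size 3.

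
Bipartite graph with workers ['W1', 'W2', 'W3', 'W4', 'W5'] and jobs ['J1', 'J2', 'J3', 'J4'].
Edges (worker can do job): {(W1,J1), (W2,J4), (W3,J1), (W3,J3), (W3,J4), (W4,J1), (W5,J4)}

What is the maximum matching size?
Maximum matching size = 3

Maximum matching: {(W3,J3), (W4,J1), (W5,J4)}
Size: 3

This assigns 3 workers to 3 distinct jobs.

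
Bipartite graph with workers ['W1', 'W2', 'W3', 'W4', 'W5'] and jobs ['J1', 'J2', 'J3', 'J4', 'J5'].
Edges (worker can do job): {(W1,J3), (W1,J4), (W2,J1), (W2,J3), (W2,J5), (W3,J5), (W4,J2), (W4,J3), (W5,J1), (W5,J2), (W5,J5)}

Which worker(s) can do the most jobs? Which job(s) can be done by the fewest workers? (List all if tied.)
Most versatile: W2, W5 (3 jobs); Least covered: J4 (1 workers)

Worker degrees (jobs they can do): W1:2, W2:3, W3:1, W4:2, W5:3
Job degrees (workers who can do it): J1:2, J2:2, J3:3, J4:1, J5:3

Maximum worker degree is 3, achieved by: W2, W5
Minimum job degree is 1, achieved by: J4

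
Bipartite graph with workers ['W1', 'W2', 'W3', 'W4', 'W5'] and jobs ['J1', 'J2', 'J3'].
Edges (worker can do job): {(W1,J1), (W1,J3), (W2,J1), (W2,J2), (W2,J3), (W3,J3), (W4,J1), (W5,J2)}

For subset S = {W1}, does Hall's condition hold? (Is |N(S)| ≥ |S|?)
Yes: |N(S)| = 2, |S| = 1

Subset S = {W1}
Neighbors N(S) = {J1, J3}

|N(S)| = 2, |S| = 1
Hall's condition: |N(S)| ≥ |S| is satisfied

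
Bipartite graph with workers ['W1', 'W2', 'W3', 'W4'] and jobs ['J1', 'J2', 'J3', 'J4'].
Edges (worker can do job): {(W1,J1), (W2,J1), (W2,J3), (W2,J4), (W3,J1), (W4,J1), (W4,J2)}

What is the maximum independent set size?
Maximum independent set = 5

By König's theorem:
- Min vertex cover = Max matching = 3
- Max independent set = Total vertices - Min vertex cover
- Max independent set = 8 - 3 = 5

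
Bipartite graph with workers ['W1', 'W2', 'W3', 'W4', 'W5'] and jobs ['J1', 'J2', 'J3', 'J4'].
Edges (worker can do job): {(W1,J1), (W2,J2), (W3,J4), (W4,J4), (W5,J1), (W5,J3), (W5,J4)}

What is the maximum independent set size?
Maximum independent set = 5

By König's theorem:
- Min vertex cover = Max matching = 4
- Max independent set = Total vertices - Min vertex cover
- Max independent set = 9 - 4 = 5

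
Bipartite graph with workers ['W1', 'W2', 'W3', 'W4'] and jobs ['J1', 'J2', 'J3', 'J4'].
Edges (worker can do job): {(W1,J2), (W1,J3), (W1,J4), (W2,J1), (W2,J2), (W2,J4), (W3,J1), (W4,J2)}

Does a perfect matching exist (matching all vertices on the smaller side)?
Yes, perfect matching exists (size 4)

Perfect matching: {(W1,J3), (W2,J4), (W3,J1), (W4,J2)}
All 4 vertices on the smaller side are matched.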